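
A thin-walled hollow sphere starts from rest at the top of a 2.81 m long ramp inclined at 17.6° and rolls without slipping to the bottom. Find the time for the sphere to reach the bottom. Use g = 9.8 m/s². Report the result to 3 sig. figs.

t ≈ 1.78 s

For this body I = (2/3)MR², i.e. k = I/(MR²) = 2/3.
Newton's second law down the slope: Mg sinθ − f = Ma. The torque equation fR = Iα (with α = a/R) gives f = kMa.
Hence a = g sinθ/(1+k) = 9.8×sin17.6°/1.667 = 1.778 m/s².
With constant a from rest, t = √(2L/a) = √(2·2.81/1.778) ≈ 1.78 s.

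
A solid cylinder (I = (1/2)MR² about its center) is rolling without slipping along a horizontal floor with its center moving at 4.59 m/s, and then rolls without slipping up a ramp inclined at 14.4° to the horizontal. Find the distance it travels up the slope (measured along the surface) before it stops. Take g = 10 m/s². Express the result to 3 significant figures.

The moment of inertia is (1/2)MR², giving k ≡ I/(MR²) = 0.5.
Since it rolls without slipping, ω = v/R and KE = ½Mv² + ½Iω² = ½(1+k)Mv² = (3/4)Mv².
Setting this equal to Mgh gives the vertical rise h = (1+k)v₀²/(2g) = 1.5×4.59²/(2×10) = 1.58 m.
Along the incline, d = h/sinθ = 1.58/sin14.4° ≈ 6.35 m.

d ≈ 6.35 m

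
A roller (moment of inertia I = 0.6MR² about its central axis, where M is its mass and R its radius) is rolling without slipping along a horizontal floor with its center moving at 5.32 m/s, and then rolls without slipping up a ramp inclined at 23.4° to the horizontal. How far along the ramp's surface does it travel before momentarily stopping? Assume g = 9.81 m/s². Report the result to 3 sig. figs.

d ≈ 5.81 m

Here I = 0.6MR², so the shape factor k = I/(MR²) = 0.6.
Pure rolling means v = ωR; then KE = ½Mv² + ½I(v/R)² = ½(1+k)Mv² = (4/5)Mv².
Setting this equal to Mgh gives the vertical rise h = (1+k)v₀²/(2g) = 1.6×5.32²/(2×9.81) = 2.308 m.
The distance along the slope is d = h/sinθ = 2.308/sin23.4° ≈ 5.81 m.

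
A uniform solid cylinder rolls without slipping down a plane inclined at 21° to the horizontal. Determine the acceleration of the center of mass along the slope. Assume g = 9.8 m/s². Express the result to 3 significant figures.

Here I = (1/2)MR², so the shape factor k = I/(MR²) = 0.5.
Newton's second law down the slope: Mg sinθ − f = Ma. The torque equation fR = Iα (with α = a/R) gives f = kMa.
Eliminating f: Mg sinθ = (1+k)Ma, so a = g sinθ/(1+k) = 9.8 × sin21° / 1.5 ≈ 2.34 m/s².

a ≈ 2.34 m/s²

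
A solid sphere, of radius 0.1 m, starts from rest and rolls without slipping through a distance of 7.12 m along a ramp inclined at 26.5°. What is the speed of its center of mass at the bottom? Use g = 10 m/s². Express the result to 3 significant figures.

With I = (2/5)MR², the ratio k = I/(MR²) is 0.4.
The rolling condition ω = v/R makes the rotational term ½I(v/R)² = ½kMv², so KE_total = ½(1+k)Mv² = (7/10)Mv².
The vertical drop is h = L sinθ = 7.12 × sin26.5° = 3.177 m.
Setting Mgh = (7/10)Mv² gives v = √(2gh/(1+k)) = √(2·10·3.177/1.4) ≈ 6.74 m/s.

v ≈ 6.74 m/s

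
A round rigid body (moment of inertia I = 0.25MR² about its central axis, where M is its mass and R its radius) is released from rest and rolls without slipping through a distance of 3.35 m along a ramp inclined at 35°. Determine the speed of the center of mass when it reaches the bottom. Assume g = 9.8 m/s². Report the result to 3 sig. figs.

With I = 0.25MR², the ratio k = I/(MR²) is 0.25.
Pure rolling means v = ωR; then KE = ½Mv² + ½I(v/R)² = ½(1+k)Mv² = (5/8)Mv².
The vertical drop is h = L sinθ = 3.35 × sin35° = 1.921 m.
Energy conservation: Mgh = (5/8)Mv², so v = √(2gh/(1+k)) = √(2 × 9.8 × 1.921 / 1.25) ≈ 5.49 m/s.

v ≈ 5.49 m/s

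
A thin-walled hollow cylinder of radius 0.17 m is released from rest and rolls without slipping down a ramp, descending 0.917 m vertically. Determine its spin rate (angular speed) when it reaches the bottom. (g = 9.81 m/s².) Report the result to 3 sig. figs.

The moment of inertia is MR², giving k ≡ I/(MR²) = 1.
Rolling without slipping gives ω = v/R, so the total kinetic energy is ½Mv² + ½Iω² = ½(1+k)Mv² = Mv².
Energy conservation Mgh = ½(1+k)Mv² gives v = √(2gh/(1+k)) = √(2 × 9.81 × 0.917 / 2) = 2.999 m/s.
Then ω = v/R = 2.999 / 0.17 ≈ 17.6 rad/s.

ω ≈ 17.6 rad/s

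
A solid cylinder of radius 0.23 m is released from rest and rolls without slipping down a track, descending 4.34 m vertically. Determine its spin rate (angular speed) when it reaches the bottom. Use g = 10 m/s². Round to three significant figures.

The moment of inertia is (1/2)MR², giving k ≡ I/(MR²) = 0.5.
The rolling condition ω = v/R makes the rotational term ½I(v/R)² = ½kMv², so KE_total = ½(1+k)Mv² = (3/4)Mv².
Energy conservation Mgh = ½(1+k)Mv² gives v = √(2gh/(1+k)) = √(2 × 10 × 4.34 / 1.5) = 7.607 m/s.
The angular speed follows from ω = v/R = 7.607/0.23 ≈ 33.1 rad/s.

ω ≈ 33.1 rad/s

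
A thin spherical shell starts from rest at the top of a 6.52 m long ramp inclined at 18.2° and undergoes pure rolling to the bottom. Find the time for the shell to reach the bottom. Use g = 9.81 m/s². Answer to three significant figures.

For this body I = (2/3)MR², i.e. k = I/(MR²) = 2/3.
Along the incline Mg sinθ − f = Ma, and torque about the center fR = Iα = kMR²(a/R) gives f = kMa.
Hence a = g sinθ/(1+k) = 9.81×sin18.2°/1.667 = 1.838 m/s².
With constant a from rest, t = √(2L/a) = √(2·6.52/1.838) ≈ 2.66 s.

t ≈ 2.66 s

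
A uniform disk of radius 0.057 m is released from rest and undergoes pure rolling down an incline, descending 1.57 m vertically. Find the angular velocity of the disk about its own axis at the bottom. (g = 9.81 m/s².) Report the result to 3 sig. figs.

Here I = (1/2)MR², so the shape factor k = I/(MR²) = 0.5.
Since it rolls without slipping, ω = v/R and KE = ½Mv² + ½Iω² = ½(1+k)Mv² = (3/4)Mv².
Energy conservation Mgh = ½(1+k)Mv² gives v = √(2gh/(1+k)) = √(2 × 9.81 × 1.57 / 1.5) = 4.532 m/s.
Then ω = v/R = 4.532 / 0.057 ≈ 79.5 rad/s.

ω ≈ 79.5 rad/s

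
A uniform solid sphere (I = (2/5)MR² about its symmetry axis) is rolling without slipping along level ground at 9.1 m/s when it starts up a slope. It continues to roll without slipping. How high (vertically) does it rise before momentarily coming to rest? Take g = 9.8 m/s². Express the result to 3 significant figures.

Here I = (2/5)MR², so the shape factor k = I/(MR²) = 0.4.
The rolling condition ω = v/R makes the rotational term ½I(v/R)² = ½kMv², so KE_total = ½(1+k)Mv² = (7/10)Mv².
All of this converts to potential energy at the highest point: (7/10)Mv₀² = Mgh.
Thus h = (1+k)v₀²/(2g) = 1.4 × 9.1² / (2 × 9.8) ≈ 5.92 m.

h ≈ 5.92 m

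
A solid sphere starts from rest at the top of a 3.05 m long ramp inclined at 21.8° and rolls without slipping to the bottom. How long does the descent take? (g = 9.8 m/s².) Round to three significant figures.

The moment of inertia is (2/5)MR², giving k ≡ I/(MR²) = 0.4.
Translational: Mg sinθ − f = Ma. Rotational about the CM: fR = Iα = kMRa, so f = kMa.
Hence a = g sinθ/(1+k) = 9.8×sin21.8°/1.4 = 2.6 m/s².
Starting from rest, L = ½at², so t = √(2L/a) = √(2×3.05/2.6) ≈ 1.53 s.

t ≈ 1.53 s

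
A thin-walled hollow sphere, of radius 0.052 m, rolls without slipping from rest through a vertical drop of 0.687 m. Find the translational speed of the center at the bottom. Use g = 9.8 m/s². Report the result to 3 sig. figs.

v ≈ 2.84 m/s

The moment of inertia is (2/3)MR², giving k ≡ I/(MR²) = 2/3.
The rolling condition ω = v/R makes the rotational term ½I(v/R)² = ½kMv², so KE_total = ½(1+k)Mv² = (5/6)Mv².
Setting Mgh = (5/6)Mv² gives v = √(2gh/(1+k)) = √(2·9.8·0.687/1.667) ≈ 2.84 m/s.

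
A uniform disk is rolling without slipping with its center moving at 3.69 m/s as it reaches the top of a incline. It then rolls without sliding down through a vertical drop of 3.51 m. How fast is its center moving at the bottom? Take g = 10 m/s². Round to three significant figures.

For this body I = (1/2)MR², i.e. k = I/(MR²) = 0.5.
Since it rolls without slipping, ω = v/R and KE = ½Mv² + ½Iω² = ½(1+k)Mv² = (3/4)Mv².
Energy conservation: (3/4)Mv₀² + Mgh = (3/4)Mv², so v² = v₀² + 2gh/(1+k).
v = √(3.69² + 2×10×3.51/1.5) = √60.42 ≈ 7.77 m/s.

v ≈ 7.77 m/s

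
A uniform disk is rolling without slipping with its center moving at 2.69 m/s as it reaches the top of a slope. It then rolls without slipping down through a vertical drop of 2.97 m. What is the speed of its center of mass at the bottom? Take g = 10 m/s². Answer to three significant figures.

v ≈ 6.84 m/s

The moment of inertia is (1/2)MR², giving k ≡ I/(MR²) = 0.5.
Pure rolling means v = ωR; then KE = ½Mv² + ½I(v/R)² = ½(1+k)Mv² = (3/4)Mv².
Energy conservation: (3/4)Mv₀² + Mgh = (3/4)Mv², so v² = v₀² + 2gh/(1+k).
v = √(2.69² + 2×10×2.97/1.5) = √46.84 ≈ 6.84 m/s.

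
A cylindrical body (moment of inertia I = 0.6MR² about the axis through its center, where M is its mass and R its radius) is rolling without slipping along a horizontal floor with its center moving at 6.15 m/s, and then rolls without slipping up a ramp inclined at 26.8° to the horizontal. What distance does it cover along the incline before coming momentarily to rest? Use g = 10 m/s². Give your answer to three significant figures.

d ≈ 6.71 m

Here I = 0.6MR², so the shape factor k = I/(MR²) = 0.6.
Rolling without slipping gives ω = v/R, so the total kinetic energy is ½Mv² + ½Iω² = ½(1+k)Mv² = (4/5)Mv².
Setting this equal to Mgh gives the vertical rise h = (1+k)v₀²/(2g) = 1.6×6.15²/(2×10) = 3.026 m.
The distance along the slope is d = h/sinθ = 3.026/sin26.8° ≈ 6.71 m.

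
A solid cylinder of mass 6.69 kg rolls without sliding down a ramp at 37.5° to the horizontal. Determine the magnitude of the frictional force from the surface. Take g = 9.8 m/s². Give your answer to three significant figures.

Here I = (1/2)MR², so the shape factor k = I/(MR²) = 0.5.
Newton's second law down the slope: Mg sinθ − f = Ma. The torque equation fR = Iα (with α = a/R) gives f = kMa.
Combining, a = g sinθ/(1+k) and f = kMa = kMg sinθ/(1+k).
f = 0.5 × 6.69 × 9.8 × sin37.5° / 1.5 ≈ 13.3 N.

f ≈ 13.3 N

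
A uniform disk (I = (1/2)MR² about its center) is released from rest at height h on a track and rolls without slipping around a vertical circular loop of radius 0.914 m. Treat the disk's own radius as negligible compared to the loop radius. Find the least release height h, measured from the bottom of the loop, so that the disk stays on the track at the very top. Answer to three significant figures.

For this body I = (1/2)MR², i.e. k = I/(MR²) = 0.5.
At the top of the loop, the minimum-contact condition is Mg = Mv_top²/r, so v_top² = gr.
With ω = v/R, the kinetic energy at speed v is ½(1+k)Mv² = (3/4)Mv².
Energy conservation from release (height h) to the top (height 2r): Mgh = Mg(2r) + (3/4)M·gr.
Thus h_min = 2r + (1+k)r/2 = r(2 + 1.5/2) = 0.914 × 2.75 ≈ 2.51 m.

h_min ≈ 2.51 m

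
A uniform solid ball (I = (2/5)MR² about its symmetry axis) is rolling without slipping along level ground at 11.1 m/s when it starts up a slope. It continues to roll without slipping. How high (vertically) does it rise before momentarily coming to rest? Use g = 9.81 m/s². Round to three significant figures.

Here I = (2/5)MR², so the shape factor k = I/(MR²) = 0.4.
Since it rolls without slipping, ω = v/R and KE = ½Mv² + ½Iω² = ½(1+k)Mv² = (7/10)Mv².
At the top the kinetic energy is zero, so (7/10)Mv₀² = Mgh.
Thus h = (1+k)v₀²/(2g) = 1.4 × 11.1² / (2 × 9.81) ≈ 8.79 m.

h ≈ 8.79 m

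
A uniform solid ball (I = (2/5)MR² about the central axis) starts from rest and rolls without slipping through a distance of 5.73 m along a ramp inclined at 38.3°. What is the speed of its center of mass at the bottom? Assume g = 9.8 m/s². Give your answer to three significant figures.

v ≈ 7.05 m/s

For this body I = (2/5)MR², i.e. k = I/(MR²) = 0.4.
Since it rolls without slipping, ω = v/R and KE = ½Mv² + ½Iω² = ½(1+k)Mv² = (7/10)Mv².
The vertical drop is h = L sinθ = 5.73 × sin38.3° = 3.551 m.
Energy conservation: Mgh = (7/10)Mv², so v = √(2gh/(1+k)) = √(2 × 9.8 × 3.551 / 1.4) ≈ 7.05 m/s.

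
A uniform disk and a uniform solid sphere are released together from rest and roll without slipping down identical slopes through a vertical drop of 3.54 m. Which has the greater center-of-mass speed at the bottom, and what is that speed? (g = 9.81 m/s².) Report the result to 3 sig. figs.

the uniform solid sphere, at v ≈ 7.04 m/s

For rolling without slipping, Mgh = ½(1+k)Mv² where k = I/(MR²), so v = √(2gh/(1+k)).
Uniform disk: k = 0.5, giving v = √(2×9.81×3.54/1.5) = 6.805 m/s.
Uniform solid sphere: k = 0.4, giving v = √(2×9.81×3.54/1.4) = 7.043 m/s.
The smaller k wins: the uniform solid sphere, at ≈ 7.04 m/s.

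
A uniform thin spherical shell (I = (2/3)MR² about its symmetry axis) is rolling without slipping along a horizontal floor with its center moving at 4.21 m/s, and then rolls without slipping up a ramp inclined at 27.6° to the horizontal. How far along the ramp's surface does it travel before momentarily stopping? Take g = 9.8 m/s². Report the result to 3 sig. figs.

With I = (2/3)MR², the ratio k = I/(MR²) is 2/3.
Since it rolls without slipping, ω = v/R and KE = ½Mv² + ½Iω² = ½(1+k)Mv² = (5/6)Mv².
Setting this equal to Mgh gives the vertical rise h = (1+k)v₀²/(2g) = 1.667×4.21²/(2×9.8) = 1.507 m.
Along the incline, d = h/sinθ = 1.507/sin27.6° ≈ 3.25 m.

d ≈ 3.25 m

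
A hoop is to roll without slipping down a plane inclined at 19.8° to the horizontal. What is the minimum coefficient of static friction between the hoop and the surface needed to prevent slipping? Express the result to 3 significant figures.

For this body I = MR², i.e. k = I/(MR²) = 1.
Along the incline Mg sinθ − f = Ma, and torque about the center fR = Iα = kMR²(a/R) gives f = kMa.
These give a = g sinθ/(1+k) and the required friction f = kMg sinθ/(1+k).
The normal force is N = Mg cosθ, so μ_min = f/N = k tanθ/(1+k).
μ_min = 1 × tan19.8° / 2 ≈ 0.180.

μ_min ≈ 0.180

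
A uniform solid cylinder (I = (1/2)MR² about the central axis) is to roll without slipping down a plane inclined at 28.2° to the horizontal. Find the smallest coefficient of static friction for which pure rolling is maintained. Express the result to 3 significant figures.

For this body I = (1/2)MR², i.e. k = I/(MR²) = 0.5.
Translational: Mg sinθ − f = Ma. Rotational about the CM: fR = Iα = kMRa, so f = kMa.
These give a = g sinθ/(1+k) and the required friction f = kMg sinθ/(1+k).
The normal force is N = Mg cosθ, so μ_min = f/N = k tanθ/(1+k).
μ_min = 0.5 × tan28.2° / 1.5 ≈ 0.179.

μ_min ≈ 0.179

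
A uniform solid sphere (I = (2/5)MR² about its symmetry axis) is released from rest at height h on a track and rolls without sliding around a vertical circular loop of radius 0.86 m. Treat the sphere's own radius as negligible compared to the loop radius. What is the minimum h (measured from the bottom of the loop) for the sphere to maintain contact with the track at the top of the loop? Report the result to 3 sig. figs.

h_min ≈ 2.32 m

The moment of inertia is (2/5)MR², giving k ≡ I/(MR²) = 0.4.
At the top, contact is just lost when gravity alone supplies the centripetal force: Mg = Mv_top²/r, i.e. v_top² = gr.
With ω = v/R, the kinetic energy at speed v is ½(1+k)Mv² = (7/10)Mv².
Energy conservation from release (height h) to the top (height 2r): Mgh = Mg(2r) + (7/10)M·gr.
Thus h_min = 2r + (1+k)r/2 = r(2 + 1.4/2) = 0.86 × 2.7 ≈ 2.32 m.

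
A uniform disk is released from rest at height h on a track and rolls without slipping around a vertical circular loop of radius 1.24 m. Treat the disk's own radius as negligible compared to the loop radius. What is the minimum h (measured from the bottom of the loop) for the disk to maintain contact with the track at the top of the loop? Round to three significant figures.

Here I = (1/2)MR², so the shape factor k = I/(MR²) = 0.5.
At the top, contact is just lost when gravity alone supplies the centripetal force: Mg = Mv_top²/r, i.e. v_top² = gr.
With ω = v/R, the kinetic energy at speed v is ½(1+k)Mv² = (3/4)Mv².
Energy conservation from release (height h) to the top (height 2r): Mgh = Mg(2r) + (3/4)M·gr.
Thus h_min = 2r + (1+k)r/2 = r(2 + 1.5/2) = 1.24 × 2.75 ≈ 3.41 m.

h_min ≈ 3.41 m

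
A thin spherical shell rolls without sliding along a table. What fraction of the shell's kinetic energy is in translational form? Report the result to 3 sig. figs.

fraction ≈ 0.600

With I = (2/3)MR², the ratio k = I/(MR²) is 2/3.
With ω = v/R, KE_trans = ½Mv² and KE_rot = ½Iω² = ½kMv², so KE_total = ½(1+k)Mv².
The translational fraction is therefore 1/(1+k) = 1/1.667 ≈ 0.600.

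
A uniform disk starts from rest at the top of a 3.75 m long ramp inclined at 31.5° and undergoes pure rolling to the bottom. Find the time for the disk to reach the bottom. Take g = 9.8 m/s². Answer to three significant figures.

t ≈ 1.48 s

The moment of inertia is (1/2)MR², giving k ≡ I/(MR²) = 0.5.
Along the incline Mg sinθ − f = Ma, and torque about the center fR = Iα = kMR²(a/R) gives f = kMa.
Hence a = g sinθ/(1+k) = 9.8×sin31.5°/1.5 = 3.414 m/s².
Starting from rest, L = ½at², so t = √(2L/a) = √(2×3.75/3.414) ≈ 1.48 s.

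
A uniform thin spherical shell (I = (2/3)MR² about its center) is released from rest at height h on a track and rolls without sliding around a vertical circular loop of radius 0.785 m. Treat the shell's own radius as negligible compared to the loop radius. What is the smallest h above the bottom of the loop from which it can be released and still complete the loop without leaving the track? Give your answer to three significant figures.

h_min ≈ 2.22 m

Here I = (2/3)MR², so the shape factor k = I/(MR²) = 2/3.
At the top, contact is just lost when gravity alone supplies the centripetal force: Mg = Mv_top²/r, i.e. v_top² = gr.
With ω = v/R, the kinetic energy at speed v is ½(1+k)Mv² = (5/6)Mv².
Energy conservation from release (height h) to the top (height 2r): Mgh = Mg(2r) + (5/6)M·gr.
Thus h_min = 2r + (1+k)r/2 = r(2 + 1.667/2) = 0.785 × 2.833 ≈ 2.22 m.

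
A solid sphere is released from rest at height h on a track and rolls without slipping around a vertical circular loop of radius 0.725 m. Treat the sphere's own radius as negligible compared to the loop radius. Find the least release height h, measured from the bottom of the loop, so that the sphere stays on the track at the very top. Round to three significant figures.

h_min ≈ 1.96 m

The moment of inertia is (2/5)MR², giving k ≡ I/(MR²) = 0.4.
At the top, contact is just lost when gravity alone supplies the centripetal force: Mg = Mv_top²/r, i.e. v_top² = gr.
With ω = v/R, the kinetic energy at speed v is ½(1+k)Mv² = (7/10)Mv².
Energy conservation from release (height h) to the top (height 2r): Mgh = Mg(2r) + (7/10)M·gr.
Thus h_min = 2r + (1+k)r/2 = r(2 + 1.4/2) = 0.725 × 2.7 ≈ 1.96 m.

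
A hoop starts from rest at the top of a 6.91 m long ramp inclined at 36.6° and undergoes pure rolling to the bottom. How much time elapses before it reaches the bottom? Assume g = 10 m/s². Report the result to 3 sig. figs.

t ≈ 2.15 s

For this body I = MR², i.e. k = I/(MR²) = 1.
Translational: Mg sinθ − f = Ma. Rotational about the CM: fR = Iα = kMRa, so f = kMa.
Hence a = g sinθ/(1+k) = 10×sin36.6°/2 = 2.981 m/s².
Starting from rest, L = ½at², so t = √(2L/a) = √(2×6.91/2.981) ≈ 2.15 s.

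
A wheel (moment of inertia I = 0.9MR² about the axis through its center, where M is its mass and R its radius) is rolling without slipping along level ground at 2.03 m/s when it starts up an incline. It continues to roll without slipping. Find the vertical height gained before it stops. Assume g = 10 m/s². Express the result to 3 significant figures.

With I = 0.9MR², the ratio k = I/(MR²) is 0.9.
The rolling condition ω = v/R makes the rotational term ½I(v/R)² = ½kMv², so KE_total = ½(1+k)Mv² = (19/20)Mv².
All of this converts to potential energy at the highest point: (19/20)Mv₀² = Mgh.
Thus h = (1+k)v₀²/(2g) = 1.9 × 2.03² / (2 × 10) ≈ 0.391 m.

h ≈ 0.391 m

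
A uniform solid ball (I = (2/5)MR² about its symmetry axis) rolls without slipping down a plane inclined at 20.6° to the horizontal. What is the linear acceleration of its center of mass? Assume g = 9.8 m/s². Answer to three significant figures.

a ≈ 2.46 m/s²

Here I = (2/5)MR², so the shape factor k = I/(MR²) = 0.4.
Translational: Mg sinθ − f = Ma. Rotational about the CM: fR = Iα = kMRa, so f = kMa.
Eliminating f: Mg sinθ = (1+k)Ma, so a = g sinθ/(1+k) = 9.8 × sin20.6° / 1.4 ≈ 2.46 m/s².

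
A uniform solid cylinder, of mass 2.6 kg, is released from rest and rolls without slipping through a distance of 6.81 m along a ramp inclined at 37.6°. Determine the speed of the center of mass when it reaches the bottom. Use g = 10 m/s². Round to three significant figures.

v ≈ 7.44 m/s

With I = (1/2)MR², the ratio k = I/(MR²) is 0.5.
The rolling condition ω = v/R makes the rotational term ½I(v/R)² = ½kMv², so KE_total = ½(1+k)Mv² = (3/4)Mv².
The vertical drop is h = L sinθ = 6.81 × sin37.6° = 4.155 m.
Setting Mgh = (3/4)Mv² gives v = √(2gh/(1+k)) = √(2·10·4.155/1.5) ≈ 7.44 m/s.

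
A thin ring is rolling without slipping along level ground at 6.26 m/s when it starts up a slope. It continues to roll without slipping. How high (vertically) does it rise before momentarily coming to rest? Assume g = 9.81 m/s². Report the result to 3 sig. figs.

With I = MR², the ratio k = I/(MR²) is 1.
Pure rolling means v = ωR; then KE = ½Mv² + ½I(v/R)² = ½(1+k)Mv² = Mv².
All of this converts to potential energy at the highest point: Mv₀² = Mgh.
Thus h = (1+k)v₀²/(2g) = 2 × 6.26² / (2 × 9.81) ≈ 3.99 m.

h ≈ 3.99 m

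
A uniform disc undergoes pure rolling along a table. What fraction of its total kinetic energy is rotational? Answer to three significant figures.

fraction ≈ 0.333

For this body I = (1/2)MR², i.e. k = I/(MR²) = 0.5.
With ω = v/R, KE_trans = ½Mv² and KE_rot = ½Iω² = ½kMv², so KE_total = ½(1+k)Mv².
The rotational fraction is therefore k/(1+k) = 0.5/1.5 ≈ 0.333.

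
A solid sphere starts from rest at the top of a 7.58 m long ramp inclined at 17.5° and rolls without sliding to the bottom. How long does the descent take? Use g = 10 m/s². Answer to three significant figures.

t ≈ 2.66 s

With I = (2/5)MR², the ratio k = I/(MR²) is 0.4.
Along the incline Mg sinθ − f = Ma, and torque about the center fR = Iα = kMR²(a/R) gives f = kMa.
Hence a = g sinθ/(1+k) = 10×sin17.5°/1.4 = 2.148 m/s².
Starting from rest, L = ½at², so t = √(2L/a) = √(2×7.58/2.148) ≈ 2.66 s.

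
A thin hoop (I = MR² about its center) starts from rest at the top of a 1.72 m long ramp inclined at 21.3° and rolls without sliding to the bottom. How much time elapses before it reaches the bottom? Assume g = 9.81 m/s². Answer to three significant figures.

The moment of inertia is MR², giving k ≡ I/(MR²) = 1.
Along the incline Mg sinθ − f = Ma, and torque about the center fR = Iα = kMR²(a/R) gives f = kMa.
Hence a = g sinθ/(1+k) = 9.81×sin21.3°/2 = 1.782 m/s².
With constant a from rest, t = √(2L/a) = √(2·1.72/1.782) ≈ 1.39 s.

t ≈ 1.39 s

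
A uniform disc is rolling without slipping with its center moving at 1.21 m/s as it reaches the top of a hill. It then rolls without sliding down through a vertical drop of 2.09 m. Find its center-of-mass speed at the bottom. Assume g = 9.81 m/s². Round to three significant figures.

Here I = (1/2)MR², so the shape factor k = I/(MR²) = 0.5.
Pure rolling means v = ωR; then KE = ½Mv² + ½I(v/R)² = ½(1+k)Mv² = (3/4)Mv².
Conserving energy between top and bottom: (3/4)Mv² = (3/4)Mv₀² + Mgh, hence v² = v₀² + 2gh/(1+k).
v = √(1.21² + 2×9.81×2.09/1.5) = √28.8 ≈ 5.37 m/s.

v ≈ 5.37 m/s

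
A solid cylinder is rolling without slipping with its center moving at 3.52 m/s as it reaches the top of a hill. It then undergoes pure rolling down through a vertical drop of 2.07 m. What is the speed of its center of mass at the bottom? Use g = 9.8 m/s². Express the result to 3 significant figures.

v ≈ 6.28 m/s

The moment of inertia is (1/2)MR², giving k ≡ I/(MR²) = 0.5.
Pure rolling means v = ωR; then KE = ½Mv² + ½I(v/R)² = ½(1+k)Mv² = (3/4)Mv².
Conserving energy between top and bottom: (3/4)Mv² = (3/4)Mv₀² + Mgh, hence v² = v₀² + 2gh/(1+k).
v = √(3.52² + 2×9.8×2.07/1.5) = √39.44 ≈ 6.28 m/s.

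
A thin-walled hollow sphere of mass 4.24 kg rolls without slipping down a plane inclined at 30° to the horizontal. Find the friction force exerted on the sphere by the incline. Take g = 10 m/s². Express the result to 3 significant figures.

f ≈ 8.48 N

With I = (2/3)MR², the ratio k = I/(MR²) is 2/3.
Newton's second law down the slope: Mg sinθ − f = Ma. The torque equation fR = Iα (with α = a/R) gives f = kMa.
Combining, a = g sinθ/(1+k) and f = kMa = kMg sinθ/(1+k).
f = (2/3) × 4.24 × 10 × sin30° / 1.667 ≈ 8.48 N.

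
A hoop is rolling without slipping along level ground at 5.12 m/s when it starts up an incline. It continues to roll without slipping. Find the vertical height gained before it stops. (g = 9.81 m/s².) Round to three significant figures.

h ≈ 2.67 m

With I = MR², the ratio k = I/(MR²) is 1.
Rolling without slipping gives ω = v/R, so the total kinetic energy is ½Mv² + ½Iω² = ½(1+k)Mv² = Mv².
At the top the kinetic energy is zero, so Mv₀² = Mgh.
Thus h = (1+k)v₀²/(2g) = 2 × 5.12² / (2 × 9.81) ≈ 2.67 m.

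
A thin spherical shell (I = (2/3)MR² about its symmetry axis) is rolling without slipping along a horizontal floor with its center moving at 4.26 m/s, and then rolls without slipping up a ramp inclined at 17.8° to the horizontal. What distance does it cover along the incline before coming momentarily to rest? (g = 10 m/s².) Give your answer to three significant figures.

The moment of inertia is (2/3)MR², giving k ≡ I/(MR²) = 2/3.
The rolling condition ω = v/R makes the rotational term ½I(v/R)² = ½kMv², so KE_total = ½(1+k)Mv² = (5/6)Mv².
Setting this equal to Mgh gives the vertical rise h = (1+k)v₀²/(2g) = 1.667×4.26²/(2×10) = 1.512 m.
Along the incline, d = h/sinθ = 1.512/sin17.8° ≈ 4.95 m.

d ≈ 4.95 m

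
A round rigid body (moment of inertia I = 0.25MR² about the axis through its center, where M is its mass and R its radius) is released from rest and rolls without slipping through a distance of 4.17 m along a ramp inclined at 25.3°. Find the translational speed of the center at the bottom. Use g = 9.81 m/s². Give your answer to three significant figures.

v ≈ 5.29 m/s

For this body I = 0.25MR², i.e. k = I/(MR²) = 0.25.
Rolling without slipping gives ω = v/R, so the total kinetic energy is ½Mv² + ½Iω² = ½(1+k)Mv² = (5/8)Mv².
The vertical drop is h = L sinθ = 4.17 × sin25.3° = 1.782 m.
Energy conservation: Mgh = (5/8)Mv², so v = √(2gh/(1+k)) = √(2 × 9.81 × 1.782 / 1.25) ≈ 5.29 m/s.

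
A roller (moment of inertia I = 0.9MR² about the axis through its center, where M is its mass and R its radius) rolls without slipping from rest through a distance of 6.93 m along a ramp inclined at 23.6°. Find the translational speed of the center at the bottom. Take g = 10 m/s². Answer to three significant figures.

For this body I = 0.9MR², i.e. k = I/(MR²) = 0.9.
Since it rolls without slipping, ω = v/R and KE = ½Mv² + ½Iω² = ½(1+k)Mv² = (19/20)Mv².
The vertical drop is h = L sinθ = 6.93 × sin23.6° = 2.774 m.
Energy conservation: Mgh = (19/20)Mv², so v = √(2gh/(1+k)) = √(2 × 10 × 2.774 / 1.9) ≈ 5.40 m/s.

v ≈ 5.40 m/s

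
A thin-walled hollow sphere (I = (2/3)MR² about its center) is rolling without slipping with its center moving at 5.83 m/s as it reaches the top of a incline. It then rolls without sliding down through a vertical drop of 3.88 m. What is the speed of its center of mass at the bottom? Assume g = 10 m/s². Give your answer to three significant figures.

v ≈ 8.97 m/s

Here I = (2/3)MR², so the shape factor k = I/(MR²) = 2/3.
The rolling condition ω = v/R makes the rotational term ½I(v/R)² = ½kMv², so KE_total = ½(1+k)Mv² = (5/6)Mv².
Conserving energy between top and bottom: (5/6)Mv² = (5/6)Mv₀² + Mgh, hence v² = v₀² + 2gh/(1+k).
v = √(5.83² + 2×10×3.88/1.667) = √80.55 ≈ 8.97 m/s.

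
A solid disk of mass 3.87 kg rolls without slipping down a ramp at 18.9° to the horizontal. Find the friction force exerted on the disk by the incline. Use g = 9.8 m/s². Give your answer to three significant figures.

Here I = (1/2)MR², so the shape factor k = I/(MR²) = 0.5.
Along the incline Mg sinθ − f = Ma, and torque about the center fR = Iα = kMR²(a/R) gives f = kMa.
Combining, a = g sinθ/(1+k) and f = kMa = kMg sinθ/(1+k).
f = 0.5 × 3.87 × 9.8 × sin18.9° / 1.5 ≈ 4.09 N.

f ≈ 4.09 N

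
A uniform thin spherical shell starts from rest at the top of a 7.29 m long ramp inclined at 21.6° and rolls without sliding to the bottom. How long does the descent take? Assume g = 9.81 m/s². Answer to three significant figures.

t ≈ 2.59 s

The moment of inertia is (2/3)MR², giving k ≡ I/(MR²) = 2/3.
Along the incline Mg sinθ − f = Ma, and torque about the center fR = Iα = kMR²(a/R) gives f = kMa.
Hence a = g sinθ/(1+k) = 9.81×sin21.6°/1.667 = 2.167 m/s².
Starting from rest, L = ½at², so t = √(2L/a) = √(2×7.29/2.167) ≈ 2.59 s.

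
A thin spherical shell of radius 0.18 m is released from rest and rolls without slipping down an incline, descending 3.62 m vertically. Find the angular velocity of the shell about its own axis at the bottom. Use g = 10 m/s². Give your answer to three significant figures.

ω ≈ 36.6 rad/s

Here I = (2/3)MR², so the shape factor k = I/(MR²) = 2/3.
Since it rolls without slipping, ω = v/R and KE = ½Mv² + ½Iω² = ½(1+k)Mv² = (5/6)Mv².
Energy conservation Mgh = ½(1+k)Mv² gives v = √(2gh/(1+k)) = √(2 × 10 × 3.62 / 1.667) = 6.591 m/s.
Then ω = v/R = 6.591 / 0.18 ≈ 36.6 rad/s.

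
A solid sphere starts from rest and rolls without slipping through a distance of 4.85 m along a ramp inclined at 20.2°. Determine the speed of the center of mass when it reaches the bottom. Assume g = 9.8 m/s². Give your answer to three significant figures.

Here I = (2/5)MR², so the shape factor k = I/(MR²) = 0.4.
The rolling condition ω = v/R makes the rotational term ½I(v/R)² = ½kMv², so KE_total = ½(1+k)Mv² = (7/10)Mv².
The vertical drop is h = L sinθ = 4.85 × sin20.2° = 1.675 m.
Energy conservation: Mgh = (7/10)Mv², so v = √(2gh/(1+k)) = √(2 × 9.8 × 1.675 / 1.4) ≈ 4.84 m/s.

v ≈ 4.84 m/s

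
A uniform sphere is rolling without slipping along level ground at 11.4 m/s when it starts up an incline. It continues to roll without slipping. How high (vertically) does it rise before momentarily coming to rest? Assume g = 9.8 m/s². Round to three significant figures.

h ≈ 9.28 m

For this body I = (2/5)MR², i.e. k = I/(MR²) = 0.4.
Since it rolls without slipping, ω = v/R and KE = ½Mv² + ½Iω² = ½(1+k)Mv² = (7/10)Mv².
At the top the kinetic energy is zero, so (7/10)Mv₀² = Mgh.
Thus h = (1+k)v₀²/(2g) = 1.4 × 11.4² / (2 × 9.8) ≈ 9.28 m.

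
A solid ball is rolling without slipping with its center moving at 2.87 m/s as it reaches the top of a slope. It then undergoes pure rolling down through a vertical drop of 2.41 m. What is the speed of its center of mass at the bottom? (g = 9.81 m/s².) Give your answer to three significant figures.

The moment of inertia is (2/5)MR², giving k ≡ I/(MR²) = 0.4.
Pure rolling means v = ωR; then KE = ½Mv² + ½I(v/R)² = ½(1+k)Mv² = (7/10)Mv².
Conserving energy between top and bottom: (7/10)Mv² = (7/10)Mv₀² + Mgh, hence v² = v₀² + 2gh/(1+k).
v = √(2.87² + 2×9.81×2.41/1.4) = √42.01 ≈ 6.48 m/s.

v ≈ 6.48 m/s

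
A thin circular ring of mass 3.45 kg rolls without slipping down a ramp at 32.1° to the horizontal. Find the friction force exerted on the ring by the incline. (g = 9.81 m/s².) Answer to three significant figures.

The moment of inertia is MR², giving k ≡ I/(MR²) = 1.
Newton's second law down the slope: Mg sinθ − f = Ma. The torque equation fR = Iα (with α = a/R) gives f = kMa.
Combining, a = g sinθ/(1+k) and f = kMa = kMg sinθ/(1+k).
f = 1 × 3.45 × 9.81 × sin32.1° / 2 ≈ 8.99 N.

f ≈ 8.99 N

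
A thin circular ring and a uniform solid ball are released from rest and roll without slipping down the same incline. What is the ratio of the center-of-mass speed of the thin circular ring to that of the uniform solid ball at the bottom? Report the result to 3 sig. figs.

Each satisfies Mgh = ½(1+k)Mv² with k = I/(MR²), so v ∝ 1/√(1+k).
For the thin circular ring k = 1; for the uniform solid ball k = 0.4.
v₁/v₂ = √((1+k₂)/(1+k₁)) = √(1.4/2) ≈ 0.837.

v_ratio ≈ 0.837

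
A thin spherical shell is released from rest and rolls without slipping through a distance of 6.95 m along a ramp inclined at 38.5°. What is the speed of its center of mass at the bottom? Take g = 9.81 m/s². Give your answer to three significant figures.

v ≈ 7.14 m/s

For this body I = (2/3)MR², i.e. k = I/(MR²) = 2/3.
Pure rolling means v = ωR; then KE = ½Mv² + ½I(v/R)² = ½(1+k)Mv² = (5/6)Mv².
The vertical drop is h = L sinθ = 6.95 × sin38.5° = 4.326 m.
Setting Mgh = (5/6)Mv² gives v = √(2gh/(1+k)) = √(2·9.81·4.326/1.667) ≈ 7.14 m/s.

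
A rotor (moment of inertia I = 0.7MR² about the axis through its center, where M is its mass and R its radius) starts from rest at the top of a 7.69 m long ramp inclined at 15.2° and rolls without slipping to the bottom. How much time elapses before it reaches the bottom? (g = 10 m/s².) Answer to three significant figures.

t ≈ 3.16 s

Here I = 0.7MR², so the shape factor k = I/(MR²) = 0.7.
Newton's second law down the slope: Mg sinθ − f = Ma. The torque equation fR = Iα (with α = a/R) gives f = kMa.
Hence a = g sinθ/(1+k) = 10×sin15.2°/1.7 = 1.542 m/s².
With constant a from rest, t = √(2L/a) = √(2·7.69/1.542) ≈ 3.16 s.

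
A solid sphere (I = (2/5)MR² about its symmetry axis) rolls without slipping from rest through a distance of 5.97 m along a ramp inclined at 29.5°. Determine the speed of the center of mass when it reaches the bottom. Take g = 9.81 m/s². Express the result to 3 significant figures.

v ≈ 6.42 m/s

The moment of inertia is (2/5)MR², giving k ≡ I/(MR²) = 0.4.
Since it rolls without slipping, ω = v/R and KE = ½Mv² + ½Iω² = ½(1+k)Mv² = (7/10)Mv².
The vertical drop is h = L sinθ = 5.97 × sin29.5° = 2.94 m.
Setting Mgh = (7/10)Mv² gives v = √(2gh/(1+k)) = √(2·9.81·2.94/1.4) ≈ 6.42 m/s.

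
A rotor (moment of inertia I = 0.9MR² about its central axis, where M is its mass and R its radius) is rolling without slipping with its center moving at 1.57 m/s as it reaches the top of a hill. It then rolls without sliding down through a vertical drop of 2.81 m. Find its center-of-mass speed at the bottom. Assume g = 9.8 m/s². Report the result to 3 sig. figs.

v ≈ 5.61 m/s

With I = 0.9MR², the ratio k = I/(MR²) is 0.9.
Rolling without slipping gives ω = v/R, so the total kinetic energy is ½Mv² + ½Iω² = ½(1+k)Mv² = (19/20)Mv².
Conserving energy between top and bottom: (19/20)Mv² = (19/20)Mv₀² + Mgh, hence v² = v₀² + 2gh/(1+k).
v = √(1.57² + 2×9.8×2.81/1.9) = √31.45 ≈ 5.61 m/s.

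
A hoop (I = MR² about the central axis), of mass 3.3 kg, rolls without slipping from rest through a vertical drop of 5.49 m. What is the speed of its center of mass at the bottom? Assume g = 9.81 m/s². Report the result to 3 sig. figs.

v ≈ 7.34 m/s

Here I = MR², so the shape factor k = I/(MR²) = 1.
The rolling condition ω = v/R makes the rotational term ½I(v/R)² = ½kMv², so KE_total = ½(1+k)Mv² = Mv².
Setting Mgh = Mv² gives v = √(2gh/(1+k)) = √(2·9.81·5.49/2) ≈ 7.34 m/s.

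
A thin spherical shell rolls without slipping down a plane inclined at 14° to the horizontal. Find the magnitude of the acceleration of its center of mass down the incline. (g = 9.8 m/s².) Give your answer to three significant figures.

The moment of inertia is (2/3)MR², giving k ≡ I/(MR²) = 2/3.
Translational: Mg sinθ − f = Ma. Rotational about the CM: fR = Iα = kMRa, so f = kMa.
Eliminating f: Mg sinθ = (1+k)Ma, so a = g sinθ/(1+k) = 9.8 × sin14° / 1.667 ≈ 1.42 m/s².

a ≈ 1.42 m/s²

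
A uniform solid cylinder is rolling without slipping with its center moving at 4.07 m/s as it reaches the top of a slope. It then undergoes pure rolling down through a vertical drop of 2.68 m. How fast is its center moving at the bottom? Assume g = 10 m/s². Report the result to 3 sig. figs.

v ≈ 7.23 m/s

The moment of inertia is (1/2)MR², giving k ≡ I/(MR²) = 0.5.
Since it rolls without slipping, ω = v/R and KE = ½Mv² + ½Iω² = ½(1+k)Mv² = (3/4)Mv².
Energy conservation: (3/4)Mv₀² + Mgh = (3/4)Mv², so v² = v₀² + 2gh/(1+k).
v = √(4.07² + 2×10×2.68/1.5) = √52.3 ≈ 7.23 m/s.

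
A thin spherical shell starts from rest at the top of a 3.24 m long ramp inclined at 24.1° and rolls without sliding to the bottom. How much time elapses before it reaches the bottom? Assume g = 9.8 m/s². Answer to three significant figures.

Here I = (2/3)MR², so the shape factor k = I/(MR²) = 2/3.
Newton's second law down the slope: Mg sinθ − f = Ma. The torque equation fR = Iα (with α = a/R) gives f = kMa.
Hence a = g sinθ/(1+k) = 9.8×sin24.1°/1.667 = 2.401 m/s².
Starting from rest, L = ½at², so t = √(2L/a) = √(2×3.24/2.401) ≈ 1.64 s.

t ≈ 1.64 s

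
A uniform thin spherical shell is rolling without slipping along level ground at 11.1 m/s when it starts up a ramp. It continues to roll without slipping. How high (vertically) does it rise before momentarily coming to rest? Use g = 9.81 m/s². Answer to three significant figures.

The moment of inertia is (2/3)MR², giving k ≡ I/(MR²) = 2/3.
The rolling condition ω = v/R makes the rotational term ½I(v/R)² = ½kMv², so KE_total = ½(1+k)Mv² = (5/6)Mv².
At the top the kinetic energy is zero, so (5/6)Mv₀² = Mgh.
Thus h = (1+k)v₀²/(2g) = 1.667 × 11.1² / (2 × 9.81) ≈ 10.5 m.

h ≈ 10.5 m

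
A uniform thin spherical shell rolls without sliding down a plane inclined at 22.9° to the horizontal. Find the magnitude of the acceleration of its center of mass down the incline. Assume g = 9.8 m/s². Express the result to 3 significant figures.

a ≈ 2.29 m/s²

For this body I = (2/3)MR², i.e. k = I/(MR²) = 2/3.
Along the incline Mg sinθ − f = Ma, and torque about the center fR = Iα = kMR²(a/R) gives f = kMa.
Eliminating f: Mg sinθ = (1+k)Ma, so a = g sinθ/(1+k) = 9.8 × sin22.9° / 1.667 ≈ 2.29 m/s².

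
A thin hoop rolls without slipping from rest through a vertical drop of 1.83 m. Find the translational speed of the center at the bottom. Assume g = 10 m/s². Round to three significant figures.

The moment of inertia is MR², giving k ≡ I/(MR²) = 1.
Since it rolls without slipping, ω = v/R and KE = ½Mv² + ½Iω² = ½(1+k)Mv² = Mv².
Energy conservation: Mgh = Mv², so v = √(2gh/(1+k)) = √(2 × 10 × 1.83 / 2) ≈ 4.28 m/s.

v ≈ 4.28 m/s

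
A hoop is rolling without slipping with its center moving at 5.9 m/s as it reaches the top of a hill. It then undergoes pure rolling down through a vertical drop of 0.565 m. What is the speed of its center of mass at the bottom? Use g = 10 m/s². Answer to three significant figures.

v ≈ 6.36 m/s

With I = MR², the ratio k = I/(MR²) is 1.
Rolling without slipping gives ω = v/R, so the total kinetic energy is ½Mv² + ½Iω² = ½(1+k)Mv² = Mv².
Conserving energy between top and bottom: Mv² = Mv₀² + Mgh, hence v² = v₀² + 2gh/(1+k).
v = √(5.9² + 2×10×0.565/2) = √40.46 ≈ 6.36 m/s.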